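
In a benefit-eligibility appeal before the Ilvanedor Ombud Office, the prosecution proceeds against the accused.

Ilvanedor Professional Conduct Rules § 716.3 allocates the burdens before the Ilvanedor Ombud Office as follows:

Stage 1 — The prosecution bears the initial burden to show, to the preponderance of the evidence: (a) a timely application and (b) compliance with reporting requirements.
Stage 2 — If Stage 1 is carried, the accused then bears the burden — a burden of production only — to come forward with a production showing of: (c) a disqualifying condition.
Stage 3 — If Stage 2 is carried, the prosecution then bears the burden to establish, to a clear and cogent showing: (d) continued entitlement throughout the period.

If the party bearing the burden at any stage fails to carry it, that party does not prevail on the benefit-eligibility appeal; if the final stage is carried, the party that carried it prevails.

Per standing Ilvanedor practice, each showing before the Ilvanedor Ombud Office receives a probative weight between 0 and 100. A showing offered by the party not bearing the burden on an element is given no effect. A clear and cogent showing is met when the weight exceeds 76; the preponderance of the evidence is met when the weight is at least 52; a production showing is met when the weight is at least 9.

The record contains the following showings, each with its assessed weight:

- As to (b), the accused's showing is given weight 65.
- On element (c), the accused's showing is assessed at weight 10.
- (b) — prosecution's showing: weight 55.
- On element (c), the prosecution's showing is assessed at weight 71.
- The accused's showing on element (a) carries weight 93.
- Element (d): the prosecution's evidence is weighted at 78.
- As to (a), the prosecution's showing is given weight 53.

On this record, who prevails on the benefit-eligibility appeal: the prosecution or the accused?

prosecution

At Stage 1 the prosecution must meet the preponderance of the evidence (weight is at least 52): on (a) the weight is 53 (the accused's 93 is given no effect), which does reach 52, so (a) meets the standard; on (b) the weight is 55 (the accused's 65 is given no effect), ≥ 52, so (b) meets the standard.
  The prosecution carries Stage 1; the accused now bears the burden.
At Stage 2 the accused must meet a production showing (weight is at least 9): on (c) the weight is 10 (the prosecution's 71 is given no effect), ≥ 9, so (c) meets the standard.
  Stage 2 carried; the burden shifts to the prosecution.
At Stage 3 the prosecution must meet a clear and cogent showing (weight exceeds 76): on (d) the weight is 78, which does exceed 76, so (d) meets the standard.
  All elements met at the final stage.
Every stage carried; the prosecution prevails.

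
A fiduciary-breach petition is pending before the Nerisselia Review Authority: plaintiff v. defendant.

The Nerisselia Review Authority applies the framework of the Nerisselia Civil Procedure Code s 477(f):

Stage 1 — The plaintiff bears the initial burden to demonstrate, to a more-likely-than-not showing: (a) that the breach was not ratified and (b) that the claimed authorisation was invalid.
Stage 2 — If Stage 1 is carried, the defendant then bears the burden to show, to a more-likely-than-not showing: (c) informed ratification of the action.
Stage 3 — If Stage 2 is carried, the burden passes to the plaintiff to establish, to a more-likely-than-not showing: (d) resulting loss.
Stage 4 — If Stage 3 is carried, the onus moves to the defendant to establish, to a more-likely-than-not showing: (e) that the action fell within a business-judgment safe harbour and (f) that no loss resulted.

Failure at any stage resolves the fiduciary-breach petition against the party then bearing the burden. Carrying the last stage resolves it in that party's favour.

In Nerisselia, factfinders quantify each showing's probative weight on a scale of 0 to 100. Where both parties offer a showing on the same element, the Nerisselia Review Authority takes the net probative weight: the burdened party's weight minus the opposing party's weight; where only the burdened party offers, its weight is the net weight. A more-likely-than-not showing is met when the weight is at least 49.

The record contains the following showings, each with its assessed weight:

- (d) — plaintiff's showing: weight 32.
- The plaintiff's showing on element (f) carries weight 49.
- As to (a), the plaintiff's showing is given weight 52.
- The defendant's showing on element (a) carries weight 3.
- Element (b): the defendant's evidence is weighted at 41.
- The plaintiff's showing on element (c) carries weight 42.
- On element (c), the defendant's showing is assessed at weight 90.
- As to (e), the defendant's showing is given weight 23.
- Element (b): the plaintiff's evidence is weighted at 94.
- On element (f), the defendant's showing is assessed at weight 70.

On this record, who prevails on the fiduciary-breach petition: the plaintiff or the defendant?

plaintiff

Stage 1 (plaintiff, a more-likely-than-not showing, weight is at least 49): (a) net 52−3=49 ≥ 49 — meets; (b) net 94−41=53 ≥ 49 — meets.
  The plaintiff carries Stage 1; the defendant now bears the burden.
Stage 2 (defendant, a more-likely-than-not showing, weight is at least 49): (c) net 90−42=48 < 49 — fails.
  Not every element is met, so the defendant fails to carry Stage 2.
The analysis ends at Stage 2; the plaintiff prevails.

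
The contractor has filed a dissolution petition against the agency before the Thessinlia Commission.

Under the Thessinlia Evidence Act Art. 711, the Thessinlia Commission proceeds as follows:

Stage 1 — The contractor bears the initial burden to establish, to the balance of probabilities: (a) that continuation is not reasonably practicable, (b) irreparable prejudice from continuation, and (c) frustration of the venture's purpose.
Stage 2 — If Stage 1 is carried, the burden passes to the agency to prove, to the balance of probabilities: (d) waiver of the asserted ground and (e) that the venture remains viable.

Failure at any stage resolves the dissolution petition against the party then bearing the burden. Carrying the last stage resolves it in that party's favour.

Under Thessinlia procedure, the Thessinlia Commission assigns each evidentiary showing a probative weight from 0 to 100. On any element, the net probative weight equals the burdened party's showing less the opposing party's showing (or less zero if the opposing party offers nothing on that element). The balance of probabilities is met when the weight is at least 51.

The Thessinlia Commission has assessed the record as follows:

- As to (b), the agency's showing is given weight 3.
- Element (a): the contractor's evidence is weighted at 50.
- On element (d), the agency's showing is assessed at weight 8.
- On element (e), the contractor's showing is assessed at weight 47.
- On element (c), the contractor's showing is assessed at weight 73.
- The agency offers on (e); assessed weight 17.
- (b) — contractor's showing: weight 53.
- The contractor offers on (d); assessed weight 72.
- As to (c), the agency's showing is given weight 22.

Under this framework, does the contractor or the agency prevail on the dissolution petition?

agency

At Stage 1 the contractor must meet the balance of probabilities (weight is at least 51): on (a) the weight is 50, < 51, so (a) does not meet the standard; on (b) the weight is 53 less the opposing 3 gives net 50, < 51, so (b) does not meet the standard; on (c) the weight is 73 less the opposing 22 gives net 51, which does reach 51, so (c) meets the standard.
  Stage 1 not carried; the contractor fails its burden.
So the agency prevails.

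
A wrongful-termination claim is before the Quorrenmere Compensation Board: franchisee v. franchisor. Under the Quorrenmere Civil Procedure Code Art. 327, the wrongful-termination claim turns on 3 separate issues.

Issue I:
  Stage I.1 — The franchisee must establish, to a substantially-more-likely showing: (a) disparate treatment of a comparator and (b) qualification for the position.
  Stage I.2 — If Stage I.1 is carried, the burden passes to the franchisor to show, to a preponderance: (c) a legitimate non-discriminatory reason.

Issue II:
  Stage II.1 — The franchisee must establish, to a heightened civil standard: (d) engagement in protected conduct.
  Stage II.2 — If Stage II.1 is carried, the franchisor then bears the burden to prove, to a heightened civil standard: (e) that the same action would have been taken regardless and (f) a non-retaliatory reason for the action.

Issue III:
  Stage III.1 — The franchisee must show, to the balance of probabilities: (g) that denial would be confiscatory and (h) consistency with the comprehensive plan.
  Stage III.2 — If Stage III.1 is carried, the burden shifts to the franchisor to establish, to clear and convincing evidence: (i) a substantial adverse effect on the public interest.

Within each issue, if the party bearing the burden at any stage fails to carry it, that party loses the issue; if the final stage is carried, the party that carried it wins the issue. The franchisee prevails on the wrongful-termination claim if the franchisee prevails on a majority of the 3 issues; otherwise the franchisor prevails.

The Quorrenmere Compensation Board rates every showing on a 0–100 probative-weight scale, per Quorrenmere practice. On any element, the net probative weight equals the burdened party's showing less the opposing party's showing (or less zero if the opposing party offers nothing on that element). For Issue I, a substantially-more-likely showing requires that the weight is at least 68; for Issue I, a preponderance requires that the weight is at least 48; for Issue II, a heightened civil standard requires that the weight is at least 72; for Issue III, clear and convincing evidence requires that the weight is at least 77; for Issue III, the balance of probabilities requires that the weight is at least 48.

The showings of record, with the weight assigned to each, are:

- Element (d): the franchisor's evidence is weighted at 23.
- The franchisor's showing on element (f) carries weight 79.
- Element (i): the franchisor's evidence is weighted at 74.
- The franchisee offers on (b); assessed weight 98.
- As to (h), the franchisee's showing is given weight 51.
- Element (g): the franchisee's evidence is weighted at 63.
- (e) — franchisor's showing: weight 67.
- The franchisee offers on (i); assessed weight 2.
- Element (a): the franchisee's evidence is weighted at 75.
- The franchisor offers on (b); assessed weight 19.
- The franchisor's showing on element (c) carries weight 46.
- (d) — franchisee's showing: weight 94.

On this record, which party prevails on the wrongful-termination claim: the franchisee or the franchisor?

— Issue I —
Stage I.1 (franchisee, a substantially-more-likely showing, weight is at least 68): (a) 75 ≥ 68 — meets; (b) net 98−19=79 ≥ 68 — meets.
  Stage I.1 is satisfied; the onus moves to the franchisor.
Stage I.2 (franchisor, a preponderance, weight is at least 48): (c) 46 < 48 — fails.
  Not every element is met, so the franchisor fails to carry Stage I.2.
The franchisee prevails on this issue.
— Issue II —
Stage II.1 (franchisee, a heightened civil standard, weight is at least 72): (d) net 94−23=71 < 72 — fails.
  The franchisee does not carry Stage II.1.
The franchisor prevails on this issue.
— Issue III —
At Stage III.1 the franchisee must meet the balance of probabilities (weight is at least 48): on (g) the weight is 63, which does reach 48, so (g) meets the standard; on (h) the weight is 51, which does reach 48, so (h) meets the standard.
  All elements met. The burden passes to the franchisor.
At Stage III.2 the franchisor must meet clear and convincing evidence (weight is at least 77): on (i) the weight is 74 less the opposing 2 gives net 72, which does not reach 77, so (i) does not meet the standard.
  Not every element is met, so the franchisor fails to carry Stage III.2.
So the franchisee prevails on this issue.
Per-issue: Issue I → franchisee; Issue II → franchisor; Issue III → franchisee. The franchisee must prevail on a majority of issues; overall, the franchisee prevails.

franchisee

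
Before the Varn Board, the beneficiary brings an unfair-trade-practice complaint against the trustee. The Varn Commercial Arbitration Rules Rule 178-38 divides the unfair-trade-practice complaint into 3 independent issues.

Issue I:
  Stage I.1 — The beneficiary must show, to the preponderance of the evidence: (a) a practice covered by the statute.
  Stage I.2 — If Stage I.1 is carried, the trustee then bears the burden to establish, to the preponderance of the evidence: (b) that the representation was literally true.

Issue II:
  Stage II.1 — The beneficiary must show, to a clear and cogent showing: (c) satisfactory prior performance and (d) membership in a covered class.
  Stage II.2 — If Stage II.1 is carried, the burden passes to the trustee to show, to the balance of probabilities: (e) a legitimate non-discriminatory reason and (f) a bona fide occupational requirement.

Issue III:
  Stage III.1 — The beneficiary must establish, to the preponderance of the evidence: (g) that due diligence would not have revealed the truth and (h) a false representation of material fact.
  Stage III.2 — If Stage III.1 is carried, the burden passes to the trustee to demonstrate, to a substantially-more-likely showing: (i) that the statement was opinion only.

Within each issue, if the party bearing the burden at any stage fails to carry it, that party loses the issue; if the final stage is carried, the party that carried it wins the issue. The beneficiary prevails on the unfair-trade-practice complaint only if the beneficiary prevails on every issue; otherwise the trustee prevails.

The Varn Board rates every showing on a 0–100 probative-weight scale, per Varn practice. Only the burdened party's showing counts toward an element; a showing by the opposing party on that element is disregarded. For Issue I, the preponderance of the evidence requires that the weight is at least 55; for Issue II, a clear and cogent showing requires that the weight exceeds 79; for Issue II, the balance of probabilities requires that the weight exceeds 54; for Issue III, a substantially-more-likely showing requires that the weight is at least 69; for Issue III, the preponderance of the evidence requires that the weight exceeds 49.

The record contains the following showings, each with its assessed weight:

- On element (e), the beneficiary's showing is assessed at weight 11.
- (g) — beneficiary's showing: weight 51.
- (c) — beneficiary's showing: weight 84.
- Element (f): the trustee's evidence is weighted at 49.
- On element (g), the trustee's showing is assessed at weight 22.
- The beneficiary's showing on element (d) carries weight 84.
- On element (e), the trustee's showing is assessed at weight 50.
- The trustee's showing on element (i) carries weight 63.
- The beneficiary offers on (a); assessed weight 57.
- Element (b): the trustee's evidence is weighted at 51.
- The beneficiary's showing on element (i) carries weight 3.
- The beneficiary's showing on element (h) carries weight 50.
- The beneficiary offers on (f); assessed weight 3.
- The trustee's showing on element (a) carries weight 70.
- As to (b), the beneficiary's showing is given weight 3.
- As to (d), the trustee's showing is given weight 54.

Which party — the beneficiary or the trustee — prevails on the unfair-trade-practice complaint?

beneficiary

— Issue I —
Stage I.1 — burden on beneficiary; standard: the preponderance of the evidence (weight is at least 55).
    (a): 57 (trustee's 70 disregarded) ≥ 55 [met]
  Stage I.1 carried; the burden shifts to the trustee.
Stage I.2 — burden on trustee; standard: the preponderance of the evidence (weight is at least 55).
    (b): 51 (beneficiary's 3 disregarded) < 55 [not met]
  Not every element is met, so the trustee fails to carry Stage I.2.
The beneficiary prevails on this issue.
— Issue II —
Stage II.1 — burden on beneficiary; standard: a clear and cogent showing (weight exceeds 79).
    (c): 84 > 79 [met]
    (d): 84 (trustee's 54 disregarded) > 79 [met]
  All elements met. The burden passes to the trustee.
Stage II.2 — burden on trustee; standard: the balance of probabilities (weight exceeds 54).
    (e): 50 (beneficiary's 11 disregarded) ≤ 54 [not met]
    (f): 49 (beneficiary's 3 disregarded) ≤ 54 [not met]
  Stage II.2 not carried; the trustee fails its burden.
The analysis ends at Stage II.2; the beneficiary prevails on this issue.
— Issue III —
Stage III.1 — burden on beneficiary; standard: the preponderance of the evidence (weight exceeds 49).
    (g): 51 (trustee's 22 disregarded) > 49 [met]
    (h): 50 > 49 [met]
  The beneficiary carries Stage III.1; the trustee now bears the burden.
Stage III.2 — burden on trustee; standard: a substantially-more-likely showing (weight is at least 69).
    (i): 63 (beneficiary's 3 disregarded) < 69 [not met]
  Stage III.2 not carried; the trustee fails its burden.
The analysis ends at Stage III.2; the beneficiary prevails on this issue.
Per-issue: Issue I → beneficiary; Issue II → beneficiary; Issue III → beneficiary. The beneficiary must prevail on every issue; overall, the beneficiary prevails.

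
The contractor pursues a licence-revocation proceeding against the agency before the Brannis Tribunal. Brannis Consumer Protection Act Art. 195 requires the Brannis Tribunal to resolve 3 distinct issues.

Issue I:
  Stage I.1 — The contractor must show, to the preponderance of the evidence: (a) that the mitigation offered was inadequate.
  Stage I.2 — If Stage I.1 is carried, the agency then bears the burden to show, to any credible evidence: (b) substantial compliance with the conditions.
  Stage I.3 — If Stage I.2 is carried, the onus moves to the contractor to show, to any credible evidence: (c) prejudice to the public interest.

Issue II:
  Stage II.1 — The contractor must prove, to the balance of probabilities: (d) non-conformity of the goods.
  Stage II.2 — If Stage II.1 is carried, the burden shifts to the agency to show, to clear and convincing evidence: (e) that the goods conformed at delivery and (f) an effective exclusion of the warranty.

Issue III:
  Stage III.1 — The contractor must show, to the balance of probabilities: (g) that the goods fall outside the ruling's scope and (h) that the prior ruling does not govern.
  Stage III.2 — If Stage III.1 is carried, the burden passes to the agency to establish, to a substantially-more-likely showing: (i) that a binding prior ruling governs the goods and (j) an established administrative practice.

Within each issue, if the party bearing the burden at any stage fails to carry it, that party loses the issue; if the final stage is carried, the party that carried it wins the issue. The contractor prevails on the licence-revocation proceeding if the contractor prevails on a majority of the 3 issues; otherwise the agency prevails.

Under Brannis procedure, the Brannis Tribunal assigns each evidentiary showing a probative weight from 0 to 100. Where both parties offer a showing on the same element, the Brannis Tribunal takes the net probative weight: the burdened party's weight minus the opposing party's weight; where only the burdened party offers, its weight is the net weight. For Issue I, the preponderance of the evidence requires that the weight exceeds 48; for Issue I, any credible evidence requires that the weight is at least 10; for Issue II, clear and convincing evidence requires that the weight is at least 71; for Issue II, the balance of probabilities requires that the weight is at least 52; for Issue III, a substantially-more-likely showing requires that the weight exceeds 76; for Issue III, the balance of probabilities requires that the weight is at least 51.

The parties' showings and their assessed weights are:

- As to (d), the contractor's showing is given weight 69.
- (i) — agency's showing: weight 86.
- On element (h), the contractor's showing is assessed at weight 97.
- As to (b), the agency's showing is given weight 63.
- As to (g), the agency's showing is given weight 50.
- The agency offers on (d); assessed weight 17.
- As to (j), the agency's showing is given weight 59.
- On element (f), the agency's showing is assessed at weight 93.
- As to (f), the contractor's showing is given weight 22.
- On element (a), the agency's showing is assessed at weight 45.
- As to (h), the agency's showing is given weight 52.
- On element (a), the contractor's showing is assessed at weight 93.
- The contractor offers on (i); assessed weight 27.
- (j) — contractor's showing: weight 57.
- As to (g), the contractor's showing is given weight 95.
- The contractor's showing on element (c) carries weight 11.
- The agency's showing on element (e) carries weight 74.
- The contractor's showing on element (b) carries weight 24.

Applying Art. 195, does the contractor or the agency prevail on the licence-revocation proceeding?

— Issue I —
Stage I.1 (contractor, the preponderance of the evidence, weight exceeds 48): (a) net 93−45=48 ≤ 48 — fails.
  Not every element is met, so the contractor fails to carry Stage I.1.
So the agency prevails on this issue.
— Issue II —
Stage II.1 — burden on contractor; standard: the balance of probabilities (weight is at least 52).
    (d): 69 − 17 = 52 ≥ 52 [met]
  Stage II.1 is satisfied; the onus moves to the agency.
Stage II.2 — burden on agency; standard: clear and convincing evidence (weight is at least 71).
    (e): 74 ≥ 71 [met]
    (f): 93 − 22 = 71 ≥ 71 [met]
  The agency carries the last stage.
All stages carried — the agency prevails on this issue.
— Issue III —
Stage III.1 (contractor, the balance of probabilities, weight is at least 51): (g) net 95−50=45 < 51 — fails; (h) net 97−52=45 < 51 — fails.
  Stage III.1 not carried; the contractor fails its burden.
The agency prevails on this issue.
Per-issue: Issue I → agency; Issue II → agency; Issue III → agency. The contractor must prevail on a majority of issues; overall, the agency prevails.

agency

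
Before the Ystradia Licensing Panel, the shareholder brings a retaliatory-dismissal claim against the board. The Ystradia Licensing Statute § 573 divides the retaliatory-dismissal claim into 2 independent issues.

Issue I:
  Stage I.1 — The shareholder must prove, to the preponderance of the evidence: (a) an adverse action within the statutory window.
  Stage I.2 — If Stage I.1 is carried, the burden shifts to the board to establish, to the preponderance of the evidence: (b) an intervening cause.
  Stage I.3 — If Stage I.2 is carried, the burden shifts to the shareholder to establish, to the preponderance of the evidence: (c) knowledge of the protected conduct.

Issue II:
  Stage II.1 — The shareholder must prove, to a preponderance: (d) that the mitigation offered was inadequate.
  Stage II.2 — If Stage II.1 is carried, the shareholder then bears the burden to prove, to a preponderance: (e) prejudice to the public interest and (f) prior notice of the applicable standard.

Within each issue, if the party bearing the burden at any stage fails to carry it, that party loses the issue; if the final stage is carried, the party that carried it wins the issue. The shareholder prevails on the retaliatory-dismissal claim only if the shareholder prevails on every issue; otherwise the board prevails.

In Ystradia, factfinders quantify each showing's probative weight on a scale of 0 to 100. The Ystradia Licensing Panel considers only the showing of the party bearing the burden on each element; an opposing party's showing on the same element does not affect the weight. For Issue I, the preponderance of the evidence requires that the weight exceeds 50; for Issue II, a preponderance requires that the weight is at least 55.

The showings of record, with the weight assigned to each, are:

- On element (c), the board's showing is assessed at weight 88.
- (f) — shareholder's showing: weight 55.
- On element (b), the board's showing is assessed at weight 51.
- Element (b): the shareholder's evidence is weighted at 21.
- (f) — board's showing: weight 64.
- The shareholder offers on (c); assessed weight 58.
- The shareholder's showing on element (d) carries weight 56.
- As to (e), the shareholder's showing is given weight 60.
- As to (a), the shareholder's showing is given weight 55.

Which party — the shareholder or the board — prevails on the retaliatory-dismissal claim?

shareholder

— Issue I —
Stage I.1 (shareholder, the preponderance of the evidence, weight exceeds 50): (a) 55 > 50 — meets.
  Stage I.1 carried; the burden shifts to the board.
Stage I.2 (board, the preponderance of the evidence, weight exceeds 50): (b) 51 (shareholder's 21 disregarded) > 50 — meets.
  The board carries Stage I.2; the shareholder now bears the burden.
Stage I.3 (shareholder, the preponderance of the evidence, weight exceeds 50): (c) 58 (board's 88 disregarded) > 50 — meets.
  Stage I.3 carried; the final stage is satisfied.
With every stage satisfied, the shareholder prevails on this issue.
— Issue II —
At Stage II.1 the shareholder must meet a preponderance (weight is at least 55): on (d) the weight is 56, ≥ 55, so (d) meets the standard.
  Stage II.1 is satisfied; the shareholder continues to bear the burden.
At Stage II.2 the shareholder must meet a preponderance (weight is at least 55): on (e) the weight is 60, which does reach 55, so (e) meets the standard; on (f) the weight is 55 (the board's 64 is given no effect), which does reach 55, so (f) meets the standard.
  Stage II.2 carried; the final stage is satisfied.
Every stage carried; the shareholder prevails on this issue.
Per-issue: Issue I → shareholder; Issue II → shareholder. The shareholder must prevail on every issue; overall, the shareholder prevails.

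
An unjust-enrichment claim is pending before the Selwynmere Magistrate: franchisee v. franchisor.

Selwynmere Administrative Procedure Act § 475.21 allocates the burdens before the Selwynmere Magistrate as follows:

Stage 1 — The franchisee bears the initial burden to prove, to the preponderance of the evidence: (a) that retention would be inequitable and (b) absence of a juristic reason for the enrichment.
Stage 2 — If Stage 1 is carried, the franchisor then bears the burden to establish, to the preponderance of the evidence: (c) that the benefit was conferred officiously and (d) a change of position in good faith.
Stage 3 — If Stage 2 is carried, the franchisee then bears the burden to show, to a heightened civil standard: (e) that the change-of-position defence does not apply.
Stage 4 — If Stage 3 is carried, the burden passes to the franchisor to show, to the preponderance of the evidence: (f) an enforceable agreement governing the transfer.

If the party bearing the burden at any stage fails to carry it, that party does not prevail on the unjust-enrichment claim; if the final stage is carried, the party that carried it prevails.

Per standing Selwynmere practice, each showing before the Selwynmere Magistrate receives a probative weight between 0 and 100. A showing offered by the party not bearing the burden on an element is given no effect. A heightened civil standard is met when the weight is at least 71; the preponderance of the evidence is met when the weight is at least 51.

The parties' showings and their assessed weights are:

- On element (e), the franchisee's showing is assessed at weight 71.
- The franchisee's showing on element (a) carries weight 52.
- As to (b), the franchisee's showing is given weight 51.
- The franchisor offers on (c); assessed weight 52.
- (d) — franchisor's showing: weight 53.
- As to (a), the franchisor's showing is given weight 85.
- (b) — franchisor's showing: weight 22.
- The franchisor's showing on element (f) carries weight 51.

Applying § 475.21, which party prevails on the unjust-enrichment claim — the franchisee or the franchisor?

franchisor

Stage 1 — burden on franchisee; standard: the preponderance of the evidence (weight is at least 51).
    (a): 52 (franchisor's 85 disregarded) ≥ 51 [met]
    (b): 51 (franchisor's 22 disregarded) ≥ 51 [met]
  Stage 1 is satisfied; the onus moves to the franchisor.
Stage 2 — burden on franchisor; standard: the preponderance of the evidence (weight is at least 51).
    (c): 52 ≥ 51 [met]
    (d): 53 ≥ 51 [met]
  Stage 2 carried; the burden shifts to the franchisee.
Stage 3 — burden on franchisee; standard: a heightened civil standard (weight is at least 71).
    (e): 71 ≥ 71 [met]
  All elements met. The burden passes to the franchisor.
Stage 4 — burden on franchisor; standard: the preponderance of the evidence (weight is at least 51).
    (f): 51 ≥ 51 [met]
  Stage 4 carried; the final stage is satisfied.
All stages carried — the franchisor prevails.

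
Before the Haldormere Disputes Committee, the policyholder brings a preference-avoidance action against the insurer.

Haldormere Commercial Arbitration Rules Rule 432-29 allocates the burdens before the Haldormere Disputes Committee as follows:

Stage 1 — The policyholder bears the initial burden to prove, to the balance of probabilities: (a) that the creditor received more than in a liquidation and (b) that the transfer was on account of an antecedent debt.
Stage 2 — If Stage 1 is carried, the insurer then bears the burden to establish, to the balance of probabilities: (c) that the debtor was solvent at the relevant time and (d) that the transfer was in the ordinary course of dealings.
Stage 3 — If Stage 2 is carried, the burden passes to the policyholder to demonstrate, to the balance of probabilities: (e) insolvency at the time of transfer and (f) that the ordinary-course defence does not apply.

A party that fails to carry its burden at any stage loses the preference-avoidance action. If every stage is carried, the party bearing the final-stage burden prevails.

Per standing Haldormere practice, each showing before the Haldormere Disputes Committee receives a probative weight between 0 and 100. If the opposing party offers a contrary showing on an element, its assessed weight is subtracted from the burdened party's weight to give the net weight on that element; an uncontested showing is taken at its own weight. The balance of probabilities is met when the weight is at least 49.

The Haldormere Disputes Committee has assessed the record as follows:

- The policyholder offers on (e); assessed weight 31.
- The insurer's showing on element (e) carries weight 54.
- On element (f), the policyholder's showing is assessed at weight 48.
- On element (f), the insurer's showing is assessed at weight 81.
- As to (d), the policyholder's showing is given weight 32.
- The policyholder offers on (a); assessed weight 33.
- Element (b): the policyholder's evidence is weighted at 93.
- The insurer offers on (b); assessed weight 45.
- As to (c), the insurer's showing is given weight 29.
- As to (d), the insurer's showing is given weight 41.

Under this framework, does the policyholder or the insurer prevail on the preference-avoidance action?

At Stage 1 the policyholder must meet the balance of probabilities (weight is at least 49): on (a) the weight is 33, which does not reach 49, so (a) does not meet the standard; on (b) the weight is 93 less the opposing 45 gives net 48, < 49, so (b) does not meet the standard.
  The policyholder does not carry Stage 1.
So the insurer prevails.

insurer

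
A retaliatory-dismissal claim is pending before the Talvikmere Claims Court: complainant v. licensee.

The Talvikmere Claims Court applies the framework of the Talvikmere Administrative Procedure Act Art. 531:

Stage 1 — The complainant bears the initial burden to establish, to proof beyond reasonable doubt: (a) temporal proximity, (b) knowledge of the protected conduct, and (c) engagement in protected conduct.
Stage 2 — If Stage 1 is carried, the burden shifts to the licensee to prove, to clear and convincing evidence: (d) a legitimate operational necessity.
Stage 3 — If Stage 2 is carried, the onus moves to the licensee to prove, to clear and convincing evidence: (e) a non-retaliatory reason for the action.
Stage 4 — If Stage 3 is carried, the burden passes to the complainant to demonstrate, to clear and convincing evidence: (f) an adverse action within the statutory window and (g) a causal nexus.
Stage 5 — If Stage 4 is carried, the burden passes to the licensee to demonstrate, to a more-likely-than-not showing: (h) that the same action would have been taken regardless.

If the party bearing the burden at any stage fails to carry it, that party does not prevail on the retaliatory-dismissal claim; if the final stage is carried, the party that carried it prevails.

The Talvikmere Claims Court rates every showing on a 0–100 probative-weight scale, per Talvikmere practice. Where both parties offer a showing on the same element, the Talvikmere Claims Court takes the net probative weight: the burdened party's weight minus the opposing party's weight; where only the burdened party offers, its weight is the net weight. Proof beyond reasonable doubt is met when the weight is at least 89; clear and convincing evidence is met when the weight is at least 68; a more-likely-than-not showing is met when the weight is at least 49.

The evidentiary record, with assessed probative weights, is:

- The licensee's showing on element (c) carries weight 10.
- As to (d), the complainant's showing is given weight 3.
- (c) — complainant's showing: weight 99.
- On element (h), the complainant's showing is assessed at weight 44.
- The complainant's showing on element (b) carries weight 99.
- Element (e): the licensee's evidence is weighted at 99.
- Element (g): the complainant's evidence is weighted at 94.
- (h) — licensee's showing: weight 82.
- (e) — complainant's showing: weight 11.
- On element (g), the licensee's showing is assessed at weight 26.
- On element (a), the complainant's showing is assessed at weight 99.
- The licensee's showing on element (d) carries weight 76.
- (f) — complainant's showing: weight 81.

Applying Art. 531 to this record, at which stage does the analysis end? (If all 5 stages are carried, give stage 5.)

Stage 1 (complainant, proof beyond reasonable doubt, weight is at least 89): (a) 99 ≥ 89 — meets; (b) 99 ≥ 89 — meets; (c) net 99−10=89 ≥ 89 — meets.
  Stage 1 is satisfied; the onus moves to the licensee.
Stage 2 (licensee, clear and convincing evidence, weight is at least 68): (d) net 76−3=73 ≥ 68 — meets.
  Stage 2 is satisfied; the licensee continues to bear the burden.
Stage 3 (licensee, clear and convincing evidence, weight is at least 68): (e) net 99−11=88 ≥ 68 — meets.
  Stage 3 is satisfied; the onus moves to the complainant.
Stage 4 (complainant, clear and convincing evidence, weight is at least 68): (f) 81 ≥ 68 — meets; (g) net 94−26=68 ≥ 68 — meets.
  All elements met. The burden passes to the licensee.
Stage 5 (licensee, a more-likely-than-not showing, weight is at least 49): (h) net 82−44=38 < 49 — fails.
  Not every element is met, so the licensee fails to carry Stage 5.
The analysis ends at Stage 5; the complainant prevails.

stage 5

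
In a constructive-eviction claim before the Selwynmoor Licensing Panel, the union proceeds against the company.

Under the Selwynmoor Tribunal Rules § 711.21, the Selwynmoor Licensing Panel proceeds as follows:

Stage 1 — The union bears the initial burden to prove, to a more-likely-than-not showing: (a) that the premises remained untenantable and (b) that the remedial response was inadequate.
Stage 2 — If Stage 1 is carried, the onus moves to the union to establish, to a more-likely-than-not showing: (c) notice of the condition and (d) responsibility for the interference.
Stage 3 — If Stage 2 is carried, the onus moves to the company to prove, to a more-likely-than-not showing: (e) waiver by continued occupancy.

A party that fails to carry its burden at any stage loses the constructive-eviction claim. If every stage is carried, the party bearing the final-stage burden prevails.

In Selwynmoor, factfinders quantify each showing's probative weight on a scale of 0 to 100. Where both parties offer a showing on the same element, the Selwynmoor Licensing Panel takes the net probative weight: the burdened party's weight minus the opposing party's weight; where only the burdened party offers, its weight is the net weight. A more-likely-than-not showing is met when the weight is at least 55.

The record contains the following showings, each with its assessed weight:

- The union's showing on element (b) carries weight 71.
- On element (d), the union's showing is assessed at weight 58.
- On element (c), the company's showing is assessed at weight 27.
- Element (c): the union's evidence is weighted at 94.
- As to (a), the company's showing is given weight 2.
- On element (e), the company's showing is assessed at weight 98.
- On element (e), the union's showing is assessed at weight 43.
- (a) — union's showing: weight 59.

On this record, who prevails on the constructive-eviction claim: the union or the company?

company

At Stage 1 the union must meet a more-likely-than-not showing (weight is at least 55): on (a) the weight is 59 less the opposing 2 gives net 57, ≥ 55, so (a) meets the standard; on (b) the weight is 71, ≥ 55, so (b) meets the standard.
  All elements met. The union retains the burden for Stage 2.
At Stage 2 the union must meet a more-likely-than-not showing (weight is at least 55): on (c) the weight is 94 less the opposing 27 gives net 67, which does reach 55, so (c) meets the standard; on (d) the weight is 58, which does reach 55, so (d) meets the standard.
  Stage 2 is satisfied; the onus moves to the company.
At Stage 3 the company must meet a more-likely-than-not showing (weight is at least 55): on (e) the weight is 98 less the opposing 43 gives net 55, ≥ 55, so (e) meets the standard.
  The company carries the last stage.
With every stage satisfied, the company prevails.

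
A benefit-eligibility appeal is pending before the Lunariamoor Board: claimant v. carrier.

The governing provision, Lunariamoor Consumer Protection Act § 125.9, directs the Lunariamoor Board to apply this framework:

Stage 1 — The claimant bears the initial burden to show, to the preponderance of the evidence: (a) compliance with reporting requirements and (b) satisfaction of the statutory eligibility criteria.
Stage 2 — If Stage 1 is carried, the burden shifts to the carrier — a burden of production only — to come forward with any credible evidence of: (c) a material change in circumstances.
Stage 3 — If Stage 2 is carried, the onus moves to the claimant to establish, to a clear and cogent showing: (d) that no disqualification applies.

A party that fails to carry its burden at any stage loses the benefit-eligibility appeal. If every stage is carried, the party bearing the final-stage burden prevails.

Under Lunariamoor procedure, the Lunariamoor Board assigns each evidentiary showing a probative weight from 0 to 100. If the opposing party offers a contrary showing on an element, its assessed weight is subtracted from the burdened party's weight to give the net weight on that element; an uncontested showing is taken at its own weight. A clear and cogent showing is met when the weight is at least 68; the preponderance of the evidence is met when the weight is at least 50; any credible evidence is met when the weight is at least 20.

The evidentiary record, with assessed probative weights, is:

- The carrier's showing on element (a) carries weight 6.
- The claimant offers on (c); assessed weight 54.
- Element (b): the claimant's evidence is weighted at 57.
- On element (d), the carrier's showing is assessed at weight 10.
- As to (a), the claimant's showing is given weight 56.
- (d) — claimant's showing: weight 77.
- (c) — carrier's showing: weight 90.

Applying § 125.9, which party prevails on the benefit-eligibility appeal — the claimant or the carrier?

Stage 1 (claimant, the preponderance of the evidence, weight is at least 50): (a) net 56−6=50 ≥ 50 — meets; (b) 57 ≥ 50 — meets.
  All elements met. The burden passes to the carrier.
Stage 2 (carrier, any credible evidence, weight is at least 20): (c) net 90−54=36 ≥ 20 — meets.
  Stage 2 carried; the burden shifts to the claimant.
Stage 3 (claimant, a clear and cogent showing, weight is at least 68): (d) net 77−10=67 < 68 — fails.
  The claimant does not carry Stage 3.
The carrier prevails.

carrier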